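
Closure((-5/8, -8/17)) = [-5/8, -8/17]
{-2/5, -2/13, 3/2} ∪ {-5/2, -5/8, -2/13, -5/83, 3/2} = {-5/2, -5/8, -2/5, -2/13, -5/83, 3/2}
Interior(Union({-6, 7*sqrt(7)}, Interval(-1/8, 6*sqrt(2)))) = Interval.open(-1/8, 6*sqrt(2))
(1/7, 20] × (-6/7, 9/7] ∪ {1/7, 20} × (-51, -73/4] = ({1/7, 20} × (-51, -73/4]) ∪ ((1/7, 20] × (-6/7, 9/7])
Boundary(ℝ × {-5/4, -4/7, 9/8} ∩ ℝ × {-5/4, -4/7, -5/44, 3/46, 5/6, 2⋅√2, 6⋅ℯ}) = ℝ × {-5/4, -4/7}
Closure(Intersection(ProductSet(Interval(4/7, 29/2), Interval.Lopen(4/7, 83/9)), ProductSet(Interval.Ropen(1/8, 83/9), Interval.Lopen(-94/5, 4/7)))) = EmptySet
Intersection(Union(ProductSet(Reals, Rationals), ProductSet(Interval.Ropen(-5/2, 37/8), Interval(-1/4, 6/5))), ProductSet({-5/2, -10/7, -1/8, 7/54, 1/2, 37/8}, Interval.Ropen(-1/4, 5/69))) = Union(ProductSet({-5/2, -10/7, -1/8, 7/54, 1/2}, Interval.Ropen(-1/4, 5/69)), ProductSet({-5/2, -10/7, -1/8, 7/54, 1/2, 37/8}, Intersection(Interval.Ropen(-1/4, 5/69), Rationals)))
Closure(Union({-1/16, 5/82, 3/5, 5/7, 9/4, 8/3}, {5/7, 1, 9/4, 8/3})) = {-1/16, 5/82, 3/5, 5/7, 1, 9/4, 8/3}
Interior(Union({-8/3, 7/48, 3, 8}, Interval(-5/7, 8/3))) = Interval.open(-5/7, 8/3)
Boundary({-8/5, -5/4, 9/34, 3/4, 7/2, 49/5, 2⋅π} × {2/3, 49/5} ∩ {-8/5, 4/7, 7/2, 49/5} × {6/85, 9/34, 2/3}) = {-8/5, 7/2, 49/5} × {2/3}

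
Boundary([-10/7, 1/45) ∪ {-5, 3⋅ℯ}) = {-5, -10/7, 1/45, 3⋅ℯ}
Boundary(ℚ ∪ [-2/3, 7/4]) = (-∞, -2/3] ∪ [7/4, ∞)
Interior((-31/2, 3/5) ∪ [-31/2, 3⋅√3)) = (-31/2, 3⋅√3)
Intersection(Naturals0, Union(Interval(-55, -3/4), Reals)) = Naturals0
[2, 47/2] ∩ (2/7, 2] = {2}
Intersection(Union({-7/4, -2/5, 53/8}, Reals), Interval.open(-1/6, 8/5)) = Interval.open(-1/6, 8/5)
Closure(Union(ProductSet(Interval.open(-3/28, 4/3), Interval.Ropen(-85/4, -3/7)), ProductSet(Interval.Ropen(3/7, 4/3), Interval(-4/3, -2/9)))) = Union(ProductSet({-3/28, 4/3}, Interval(-85/4, -3/7)), ProductSet(Interval(-3/28, 4/3), {-85/4}), ProductSet(Interval.open(-3/28, 4/3), Interval.Ropen(-85/4, -3/7)), ProductSet(Interval(3/7, 4/3), Interval(-4/3, -2/9)), ProductSet(Union({4/3}, Interval(-3/28, 3/7)), {-85/4, -3/7}))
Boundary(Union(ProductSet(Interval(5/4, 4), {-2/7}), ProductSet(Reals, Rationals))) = ProductSet(Reals, Reals)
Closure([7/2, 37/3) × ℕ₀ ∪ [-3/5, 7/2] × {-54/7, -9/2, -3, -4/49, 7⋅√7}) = ([7/2, 37/3] × ℕ₀) ∪ ([-3/5, 7/2] × {-54/7, -9/2, -3, -4/49, 7⋅√7})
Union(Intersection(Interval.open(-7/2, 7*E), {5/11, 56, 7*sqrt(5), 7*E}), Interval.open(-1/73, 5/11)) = Union({7*sqrt(5)}, Interval.Lopen(-1/73, 5/11))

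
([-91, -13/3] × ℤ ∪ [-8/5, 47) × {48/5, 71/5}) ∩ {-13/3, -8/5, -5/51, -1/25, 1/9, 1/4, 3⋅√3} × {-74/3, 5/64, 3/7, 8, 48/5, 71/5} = ({-13/3} × {8}) ∪ ({-8/5, -5/51, -1/25, 1/9, 1/4, 3⋅√3} × {48/5, 71/5})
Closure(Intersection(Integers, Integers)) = Integers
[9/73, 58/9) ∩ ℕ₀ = {1, 2, …, 6}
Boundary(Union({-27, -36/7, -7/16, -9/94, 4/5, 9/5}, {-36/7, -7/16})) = {-27, -36/7, -7/16, -9/94, 4/5, 9/5}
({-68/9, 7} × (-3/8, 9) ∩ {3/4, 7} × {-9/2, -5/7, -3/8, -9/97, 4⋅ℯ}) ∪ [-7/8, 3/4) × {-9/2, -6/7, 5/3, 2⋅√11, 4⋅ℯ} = ({7} × {-9/97}) ∪ ([-7/8, 3/4) × {-9/2, -6/7, 5/3, 2⋅√11, 4⋅ℯ})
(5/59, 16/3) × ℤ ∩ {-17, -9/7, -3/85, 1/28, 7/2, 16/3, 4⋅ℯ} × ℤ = {7/2} × ℤ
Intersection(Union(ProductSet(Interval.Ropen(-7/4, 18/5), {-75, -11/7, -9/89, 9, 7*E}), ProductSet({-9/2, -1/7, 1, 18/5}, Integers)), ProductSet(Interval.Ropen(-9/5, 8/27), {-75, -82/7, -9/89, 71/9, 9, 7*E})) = ProductSet(Interval.Ropen(-7/4, 8/27), {-75, -9/89, 9, 7*E})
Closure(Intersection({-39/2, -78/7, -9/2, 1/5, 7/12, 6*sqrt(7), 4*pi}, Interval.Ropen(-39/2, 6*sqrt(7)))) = {-39/2, -78/7, -9/2, 1/5, 7/12, 4*pi}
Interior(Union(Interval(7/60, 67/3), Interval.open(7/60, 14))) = Interval.open(7/60, 67/3)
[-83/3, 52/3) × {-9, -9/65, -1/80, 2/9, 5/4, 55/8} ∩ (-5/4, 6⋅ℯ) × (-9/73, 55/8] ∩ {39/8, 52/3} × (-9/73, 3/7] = {39/8} × {-1/80, 2/9}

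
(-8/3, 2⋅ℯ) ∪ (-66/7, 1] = (-66/7, 2⋅ℯ)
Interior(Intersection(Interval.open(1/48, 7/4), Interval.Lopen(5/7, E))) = Interval.open(5/7, 7/4)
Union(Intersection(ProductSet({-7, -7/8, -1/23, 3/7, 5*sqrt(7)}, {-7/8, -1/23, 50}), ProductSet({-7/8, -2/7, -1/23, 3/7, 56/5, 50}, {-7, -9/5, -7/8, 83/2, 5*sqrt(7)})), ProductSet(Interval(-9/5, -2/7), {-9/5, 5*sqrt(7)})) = Union(ProductSet({-7/8, -1/23, 3/7}, {-7/8}), ProductSet(Interval(-9/5, -2/7), {-9/5, 5*sqrt(7)}))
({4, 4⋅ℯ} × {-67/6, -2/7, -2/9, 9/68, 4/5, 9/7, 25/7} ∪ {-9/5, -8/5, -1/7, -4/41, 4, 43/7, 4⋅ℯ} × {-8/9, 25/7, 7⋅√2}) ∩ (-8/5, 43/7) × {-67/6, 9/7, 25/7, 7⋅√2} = ({4} × {-67/6, 9/7, 25/7}) ∪ ({-1/7, -4/41, 4} × {25/7, 7⋅√2})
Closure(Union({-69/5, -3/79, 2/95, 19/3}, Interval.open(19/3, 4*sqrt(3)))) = Union({-69/5, -3/79, 2/95}, Interval(19/3, 4*sqrt(3)))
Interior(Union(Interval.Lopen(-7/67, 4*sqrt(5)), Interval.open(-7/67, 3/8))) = Interval.open(-7/67, 4*sqrt(5))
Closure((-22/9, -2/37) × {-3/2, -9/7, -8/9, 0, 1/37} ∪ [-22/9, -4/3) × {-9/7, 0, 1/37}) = [-22/9, -2/37] × {-3/2, -9/7, -8/9, 0, 1/37}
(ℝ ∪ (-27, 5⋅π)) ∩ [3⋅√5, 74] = [3⋅√5, 74]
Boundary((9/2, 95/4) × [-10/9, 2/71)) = ({9/2, 95/4} × [-10/9, 2/71]) ∪ ([9/2, 95/4] × {-10/9, 2/71})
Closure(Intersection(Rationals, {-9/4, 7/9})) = {-9/4, 7/9}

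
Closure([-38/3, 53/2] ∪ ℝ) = (-∞, ∞)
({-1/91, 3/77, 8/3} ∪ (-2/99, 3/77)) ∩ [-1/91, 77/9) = [-1/91, 3/77] ∪ {8/3}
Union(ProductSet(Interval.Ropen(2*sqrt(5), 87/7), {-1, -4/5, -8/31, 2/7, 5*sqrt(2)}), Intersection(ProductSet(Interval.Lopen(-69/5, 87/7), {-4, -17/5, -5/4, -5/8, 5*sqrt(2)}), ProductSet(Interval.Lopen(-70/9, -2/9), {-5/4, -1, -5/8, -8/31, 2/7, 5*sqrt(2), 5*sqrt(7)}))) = Union(ProductSet(Interval.Lopen(-70/9, -2/9), {-5/4, -5/8, 5*sqrt(2)}), ProductSet(Interval.Ropen(2*sqrt(5), 87/7), {-1, -4/5, -8/31, 2/7, 5*sqrt(2)}))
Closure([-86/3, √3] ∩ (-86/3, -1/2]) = [-86/3, -1/2]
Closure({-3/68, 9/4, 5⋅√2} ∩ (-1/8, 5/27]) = {-3/68}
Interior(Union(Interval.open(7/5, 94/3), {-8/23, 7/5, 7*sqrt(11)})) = Interval.open(7/5, 94/3)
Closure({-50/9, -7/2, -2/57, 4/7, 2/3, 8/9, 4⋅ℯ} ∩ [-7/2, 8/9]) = {-7/2, -2/57, 4/7, 2/3, 8/9}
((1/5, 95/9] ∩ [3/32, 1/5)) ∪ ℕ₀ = ℕ₀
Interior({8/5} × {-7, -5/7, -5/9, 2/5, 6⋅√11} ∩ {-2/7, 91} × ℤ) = ∅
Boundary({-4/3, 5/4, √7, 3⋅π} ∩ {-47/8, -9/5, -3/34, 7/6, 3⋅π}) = {3⋅π}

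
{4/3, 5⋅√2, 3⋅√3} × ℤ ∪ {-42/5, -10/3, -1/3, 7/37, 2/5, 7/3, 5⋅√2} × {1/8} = ({4/3, 5⋅√2, 3⋅√3} × ℤ) ∪ ({-42/5, -10/3, -1/3, 7/37, 2/5, 7/3, 5⋅√2} × {1/8})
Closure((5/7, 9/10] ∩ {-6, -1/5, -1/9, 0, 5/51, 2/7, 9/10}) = {9/10}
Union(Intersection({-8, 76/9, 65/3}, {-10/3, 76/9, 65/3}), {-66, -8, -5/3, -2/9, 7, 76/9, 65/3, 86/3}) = {-66, -8, -5/3, -2/9, 7, 76/9, 65/3, 86/3}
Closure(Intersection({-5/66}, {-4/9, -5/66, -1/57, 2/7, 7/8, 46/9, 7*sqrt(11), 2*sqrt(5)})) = {-5/66}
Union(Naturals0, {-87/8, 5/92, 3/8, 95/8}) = Union({-87/8, 5/92, 3/8, 95/8}, Naturals0)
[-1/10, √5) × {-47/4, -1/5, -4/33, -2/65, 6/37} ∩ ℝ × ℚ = [-1/10, √5) × {-47/4, -1/5, -4/33, -2/65, 6/37}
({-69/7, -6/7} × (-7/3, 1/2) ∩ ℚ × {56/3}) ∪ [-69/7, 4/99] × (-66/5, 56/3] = [-69/7, 4/99] × (-66/5, 56/3]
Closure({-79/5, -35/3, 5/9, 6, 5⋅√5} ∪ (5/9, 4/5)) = {-79/5, -35/3, 6, 5⋅√5} ∪ [5/9, 4/5]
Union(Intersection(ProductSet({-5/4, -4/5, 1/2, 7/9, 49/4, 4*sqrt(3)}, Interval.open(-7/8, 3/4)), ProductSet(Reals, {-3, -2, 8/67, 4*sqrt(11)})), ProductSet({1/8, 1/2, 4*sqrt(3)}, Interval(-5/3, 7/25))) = Union(ProductSet({1/8, 1/2, 4*sqrt(3)}, Interval(-5/3, 7/25)), ProductSet({-5/4, -4/5, 1/2, 7/9, 49/4, 4*sqrt(3)}, {8/67}))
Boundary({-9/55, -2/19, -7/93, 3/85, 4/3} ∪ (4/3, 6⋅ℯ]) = {-9/55, -2/19, -7/93, 3/85, 4/3, 6⋅ℯ}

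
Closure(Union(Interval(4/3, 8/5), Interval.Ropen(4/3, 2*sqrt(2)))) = Interval(4/3, 2*sqrt(2))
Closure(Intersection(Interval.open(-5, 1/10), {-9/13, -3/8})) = {-9/13, -3/8}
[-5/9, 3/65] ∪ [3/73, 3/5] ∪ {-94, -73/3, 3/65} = {-94, -73/3} ∪ [-5/9, 3/5]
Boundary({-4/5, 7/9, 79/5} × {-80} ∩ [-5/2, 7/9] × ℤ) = {-4/5, 7/9} × {-80}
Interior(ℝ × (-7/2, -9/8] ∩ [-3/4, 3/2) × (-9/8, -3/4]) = ∅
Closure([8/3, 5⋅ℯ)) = [8/3, 5⋅ℯ]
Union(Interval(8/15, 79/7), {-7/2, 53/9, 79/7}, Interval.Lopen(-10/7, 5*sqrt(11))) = Union({-7/2}, Interval.Lopen(-10/7, 5*sqrt(11)))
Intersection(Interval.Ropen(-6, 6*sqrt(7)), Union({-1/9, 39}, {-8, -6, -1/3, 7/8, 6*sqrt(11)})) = {-6, -1/3, -1/9, 7/8}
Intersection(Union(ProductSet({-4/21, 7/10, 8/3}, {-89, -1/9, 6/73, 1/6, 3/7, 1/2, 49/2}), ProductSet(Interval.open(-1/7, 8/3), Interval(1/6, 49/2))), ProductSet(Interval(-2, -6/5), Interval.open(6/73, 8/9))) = EmptySet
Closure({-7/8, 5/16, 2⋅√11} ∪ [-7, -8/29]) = [-7, -8/29] ∪ {5/16, 2⋅√11}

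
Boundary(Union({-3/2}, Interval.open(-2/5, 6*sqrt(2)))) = {-3/2, -2/5, 6*sqrt(2)}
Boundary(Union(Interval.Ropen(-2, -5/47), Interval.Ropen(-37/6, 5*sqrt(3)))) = {-37/6, 5*sqrt(3)}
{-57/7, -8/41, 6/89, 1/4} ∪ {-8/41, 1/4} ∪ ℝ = ℝ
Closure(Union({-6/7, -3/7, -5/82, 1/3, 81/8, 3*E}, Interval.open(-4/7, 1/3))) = Union({-6/7, 81/8, 3*E}, Interval(-4/7, 1/3))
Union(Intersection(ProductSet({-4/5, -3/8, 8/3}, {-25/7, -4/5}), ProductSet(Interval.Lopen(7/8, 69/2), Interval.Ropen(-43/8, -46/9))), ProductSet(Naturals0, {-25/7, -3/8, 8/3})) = ProductSet(Naturals0, {-25/7, -3/8, 8/3})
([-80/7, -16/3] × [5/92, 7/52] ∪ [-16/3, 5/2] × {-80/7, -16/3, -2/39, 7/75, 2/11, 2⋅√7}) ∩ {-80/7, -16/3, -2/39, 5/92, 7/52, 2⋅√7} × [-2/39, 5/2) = ({-80/7, -16/3} × [5/92, 7/52]) ∪ ({-16/3, -2/39, 5/92, 7/52} × {-2/39, 7/75, 2/11})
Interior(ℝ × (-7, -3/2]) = ℝ × (-7, -3/2)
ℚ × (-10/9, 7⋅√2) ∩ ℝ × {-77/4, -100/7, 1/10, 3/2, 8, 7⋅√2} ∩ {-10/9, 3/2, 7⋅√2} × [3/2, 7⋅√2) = {-10/9, 3/2} × {3/2, 8}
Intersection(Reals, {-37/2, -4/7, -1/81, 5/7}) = {-37/2, -4/7, -1/81, 5/7}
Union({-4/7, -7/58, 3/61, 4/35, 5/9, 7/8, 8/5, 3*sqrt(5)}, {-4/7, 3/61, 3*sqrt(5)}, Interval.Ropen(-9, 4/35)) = Union({5/9, 7/8, 8/5, 3*sqrt(5)}, Interval(-9, 4/35))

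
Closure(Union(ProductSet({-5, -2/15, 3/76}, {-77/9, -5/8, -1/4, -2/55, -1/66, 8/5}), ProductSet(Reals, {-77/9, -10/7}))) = Union(ProductSet({-5, -2/15, 3/76}, {-77/9, -5/8, -1/4, -2/55, -1/66, 8/5}), ProductSet(Reals, {-77/9, -10/7}))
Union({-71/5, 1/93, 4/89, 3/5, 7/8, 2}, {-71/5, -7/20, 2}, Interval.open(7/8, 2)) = Union({-71/5, -7/20, 1/93, 4/89, 3/5}, Interval(7/8, 2))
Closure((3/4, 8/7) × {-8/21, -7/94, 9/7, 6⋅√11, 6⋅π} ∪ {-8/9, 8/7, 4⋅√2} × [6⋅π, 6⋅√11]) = ([3/4, 8/7] × {-8/21, -7/94, 9/7, 6⋅√11, 6⋅π}) ∪ ({-8/9, 8/7, 4⋅√2} × [6⋅π, 6⋅√11])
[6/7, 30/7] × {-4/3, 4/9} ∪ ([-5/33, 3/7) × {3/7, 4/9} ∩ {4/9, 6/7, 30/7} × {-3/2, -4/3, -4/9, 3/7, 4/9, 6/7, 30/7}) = [6/7, 30/7] × {-4/3, 4/9}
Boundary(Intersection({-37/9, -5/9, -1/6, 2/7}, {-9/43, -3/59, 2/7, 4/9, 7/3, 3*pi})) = {2/7}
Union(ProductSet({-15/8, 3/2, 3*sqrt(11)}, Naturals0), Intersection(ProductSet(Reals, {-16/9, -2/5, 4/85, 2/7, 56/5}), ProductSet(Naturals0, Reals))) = Union(ProductSet({-15/8, 3/2, 3*sqrt(11)}, Naturals0), ProductSet(Naturals0, {-16/9, -2/5, 4/85, 2/7, 56/5}))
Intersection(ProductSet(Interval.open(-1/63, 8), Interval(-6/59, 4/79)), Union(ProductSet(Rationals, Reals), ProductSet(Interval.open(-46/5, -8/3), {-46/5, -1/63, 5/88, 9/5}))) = ProductSet(Intersection(Interval.open(-1/63, 8), Rationals), Interval(-6/59, 4/79))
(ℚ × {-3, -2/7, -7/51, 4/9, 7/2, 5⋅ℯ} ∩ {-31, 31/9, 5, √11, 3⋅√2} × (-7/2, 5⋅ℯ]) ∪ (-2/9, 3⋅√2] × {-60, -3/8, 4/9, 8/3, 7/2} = ({-31, 31/9, 5} × {-3, -2/7, -7/51, 4/9, 7/2, 5⋅ℯ}) ∪ ((-2/9, 3⋅√2] × {-60, -3/8, 4/9, 8/3, 7/2})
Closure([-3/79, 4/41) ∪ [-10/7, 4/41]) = [-10/7, 4/41]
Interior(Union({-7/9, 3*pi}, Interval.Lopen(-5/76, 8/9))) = Interval.open(-5/76, 8/9)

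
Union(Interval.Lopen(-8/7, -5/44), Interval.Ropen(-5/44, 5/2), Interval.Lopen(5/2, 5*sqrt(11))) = Union(Interval.open(-8/7, 5/2), Interval.Lopen(5/2, 5*sqrt(11)))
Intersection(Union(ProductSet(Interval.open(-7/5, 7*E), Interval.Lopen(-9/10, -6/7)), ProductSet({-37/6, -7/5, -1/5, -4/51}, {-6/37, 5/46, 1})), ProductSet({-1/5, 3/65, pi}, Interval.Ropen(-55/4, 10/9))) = Union(ProductSet({-1/5}, {-6/37, 5/46, 1}), ProductSet({-1/5, 3/65, pi}, Interval.Lopen(-9/10, -6/7)))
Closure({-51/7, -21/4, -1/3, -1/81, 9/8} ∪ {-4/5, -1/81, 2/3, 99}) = {-51/7, -21/4, -4/5, -1/3, -1/81, 2/3, 9/8, 99}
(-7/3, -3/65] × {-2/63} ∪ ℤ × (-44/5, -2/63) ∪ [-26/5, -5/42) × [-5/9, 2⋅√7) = (ℤ × (-44/5, -2/63)) ∪ ((-7/3, -3/65] × {-2/63}) ∪ ([-26/5, -5/42) × [-5/9, 2⋅√7))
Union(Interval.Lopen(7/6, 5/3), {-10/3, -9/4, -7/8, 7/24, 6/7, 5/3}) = Union({-10/3, -9/4, -7/8, 7/24, 6/7}, Interval.Lopen(7/6, 5/3))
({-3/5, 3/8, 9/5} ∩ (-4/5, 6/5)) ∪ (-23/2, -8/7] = (-23/2, -8/7] ∪ {-3/5, 3/8}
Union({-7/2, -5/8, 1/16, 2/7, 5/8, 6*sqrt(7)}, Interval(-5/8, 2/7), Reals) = Interval(-oo, oo)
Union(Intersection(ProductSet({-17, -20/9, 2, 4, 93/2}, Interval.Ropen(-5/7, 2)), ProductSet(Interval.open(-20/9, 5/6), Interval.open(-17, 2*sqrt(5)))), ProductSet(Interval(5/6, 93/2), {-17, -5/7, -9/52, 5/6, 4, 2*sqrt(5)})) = ProductSet(Interval(5/6, 93/2), {-17, -5/7, -9/52, 5/6, 4, 2*sqrt(5)})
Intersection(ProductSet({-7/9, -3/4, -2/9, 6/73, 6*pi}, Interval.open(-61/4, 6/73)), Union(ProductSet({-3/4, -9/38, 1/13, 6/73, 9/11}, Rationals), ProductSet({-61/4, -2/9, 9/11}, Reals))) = Union(ProductSet({-2/9}, Interval.open(-61/4, 6/73)), ProductSet({-3/4, 6/73}, Intersection(Interval.open(-61/4, 6/73), Rationals)))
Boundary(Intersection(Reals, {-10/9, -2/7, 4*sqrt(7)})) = {-10/9, -2/7, 4*sqrt(7)}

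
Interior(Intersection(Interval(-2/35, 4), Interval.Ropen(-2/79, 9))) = Interval.open(-2/79, 4)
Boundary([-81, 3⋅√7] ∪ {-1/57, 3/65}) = {-81, 3⋅√7}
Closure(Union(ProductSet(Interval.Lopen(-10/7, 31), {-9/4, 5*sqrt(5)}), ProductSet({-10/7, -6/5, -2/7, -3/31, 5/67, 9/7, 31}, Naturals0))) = Union(ProductSet({-10/7, -6/5, -2/7, -3/31, 5/67, 9/7, 31}, Naturals0), ProductSet(Interval(-10/7, 31), {-9/4, 5*sqrt(5)}))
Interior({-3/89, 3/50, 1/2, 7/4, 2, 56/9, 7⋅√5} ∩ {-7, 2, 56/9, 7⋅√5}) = ∅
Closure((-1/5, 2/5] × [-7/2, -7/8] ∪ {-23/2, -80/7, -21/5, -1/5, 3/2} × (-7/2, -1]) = ([-1/5, 2/5] × [-7/2, -7/8]) ∪ ({-23/2, -80/7, -21/5, -1/5, 3/2} × [-7/2, -1])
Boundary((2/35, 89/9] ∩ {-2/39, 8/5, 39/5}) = {8/5, 39/5}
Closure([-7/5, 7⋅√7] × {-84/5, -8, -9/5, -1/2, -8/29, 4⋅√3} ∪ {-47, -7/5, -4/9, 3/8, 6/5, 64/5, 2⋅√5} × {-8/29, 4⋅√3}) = ({-47, -7/5, -4/9, 3/8, 6/5, 64/5, 2⋅√5} × {-8/29, 4⋅√3}) ∪ ([-7/5, 7⋅√7] × {-84/5, -8, -9/5, -1/2, -8/29, 4⋅√3})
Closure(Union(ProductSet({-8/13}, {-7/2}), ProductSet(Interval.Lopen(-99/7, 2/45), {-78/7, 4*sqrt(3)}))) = Union(ProductSet({-8/13}, {-7/2}), ProductSet(Interval(-99/7, 2/45), {-78/7, 4*sqrt(3)}))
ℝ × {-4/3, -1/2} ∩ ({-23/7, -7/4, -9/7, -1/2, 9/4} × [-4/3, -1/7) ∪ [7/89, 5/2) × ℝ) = ({-23/7, -7/4, -9/7, -1/2} ∪ [7/89, 5/2)) × {-4/3, -1/2}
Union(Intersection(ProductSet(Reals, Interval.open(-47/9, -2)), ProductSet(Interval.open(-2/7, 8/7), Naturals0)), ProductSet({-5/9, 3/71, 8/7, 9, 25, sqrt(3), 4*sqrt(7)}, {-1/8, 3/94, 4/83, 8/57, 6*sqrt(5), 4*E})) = ProductSet({-5/9, 3/71, 8/7, 9, 25, sqrt(3), 4*sqrt(7)}, {-1/8, 3/94, 4/83, 8/57, 6*sqrt(5), 4*E})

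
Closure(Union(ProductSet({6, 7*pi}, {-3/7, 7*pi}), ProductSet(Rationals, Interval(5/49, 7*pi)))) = Union(ProductSet({6, 7*pi}, {-3/7, 7*pi}), ProductSet(Reals, Interval(5/49, 7*pi)))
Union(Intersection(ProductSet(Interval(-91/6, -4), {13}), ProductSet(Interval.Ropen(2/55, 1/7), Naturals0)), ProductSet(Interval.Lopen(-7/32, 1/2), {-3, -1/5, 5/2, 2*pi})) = ProductSet(Interval.Lopen(-7/32, 1/2), {-3, -1/5, 5/2, 2*pi})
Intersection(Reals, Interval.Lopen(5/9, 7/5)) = Interval.Lopen(5/9, 7/5)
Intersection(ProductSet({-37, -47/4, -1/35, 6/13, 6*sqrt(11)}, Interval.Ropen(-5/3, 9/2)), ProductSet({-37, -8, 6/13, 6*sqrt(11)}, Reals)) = ProductSet({-37, 6/13, 6*sqrt(11)}, Interval.Ropen(-5/3, 9/2))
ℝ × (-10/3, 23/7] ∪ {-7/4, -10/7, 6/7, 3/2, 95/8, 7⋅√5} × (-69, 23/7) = (ℝ × (-10/3, 23/7]) ∪ ({-7/4, -10/7, 6/7, 3/2, 95/8, 7⋅√5} × (-69, 23/7))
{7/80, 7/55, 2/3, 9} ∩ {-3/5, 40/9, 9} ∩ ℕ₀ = {9}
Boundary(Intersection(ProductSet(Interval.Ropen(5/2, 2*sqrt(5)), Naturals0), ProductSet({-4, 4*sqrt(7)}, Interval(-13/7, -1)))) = EmptySet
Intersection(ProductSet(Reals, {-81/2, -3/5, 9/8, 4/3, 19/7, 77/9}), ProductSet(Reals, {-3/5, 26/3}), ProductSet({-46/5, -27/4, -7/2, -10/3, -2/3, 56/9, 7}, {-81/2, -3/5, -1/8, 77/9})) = ProductSet({-46/5, -27/4, -7/2, -10/3, -2/3, 56/9, 7}, {-3/5})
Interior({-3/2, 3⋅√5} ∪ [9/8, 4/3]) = (9/8, 4/3)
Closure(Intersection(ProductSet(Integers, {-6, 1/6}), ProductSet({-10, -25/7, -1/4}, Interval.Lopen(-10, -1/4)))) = ProductSet({-10}, {-6})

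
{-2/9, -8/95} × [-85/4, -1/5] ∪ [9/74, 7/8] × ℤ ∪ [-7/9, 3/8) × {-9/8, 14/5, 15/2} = ([9/74, 7/8] × ℤ) ∪ ({-2/9, -8/95} × [-85/4, -1/5]) ∪ ([-7/9, 3/8) × {-9/8, 14/5, 15/2})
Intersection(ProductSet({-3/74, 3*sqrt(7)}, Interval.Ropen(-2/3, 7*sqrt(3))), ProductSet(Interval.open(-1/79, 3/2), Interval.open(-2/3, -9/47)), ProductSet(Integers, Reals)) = EmptySet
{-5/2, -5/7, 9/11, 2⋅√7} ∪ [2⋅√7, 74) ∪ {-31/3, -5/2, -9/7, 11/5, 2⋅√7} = {-31/3, -5/2, -9/7, -5/7, 9/11, 11/5} ∪ [2⋅√7, 74)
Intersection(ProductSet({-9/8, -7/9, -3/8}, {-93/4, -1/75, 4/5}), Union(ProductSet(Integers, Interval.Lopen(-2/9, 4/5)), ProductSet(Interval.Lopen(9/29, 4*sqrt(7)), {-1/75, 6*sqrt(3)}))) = EmptySet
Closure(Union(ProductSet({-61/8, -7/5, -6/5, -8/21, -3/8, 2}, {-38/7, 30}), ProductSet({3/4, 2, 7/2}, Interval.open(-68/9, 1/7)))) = Union(ProductSet({3/4, 2, 7/2}, Interval(-68/9, 1/7)), ProductSet({-61/8, -7/5, -6/5, -8/21, -3/8, 2}, {-38/7, 30}))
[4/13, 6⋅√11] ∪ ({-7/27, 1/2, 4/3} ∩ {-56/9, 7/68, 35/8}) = [4/13, 6⋅√11]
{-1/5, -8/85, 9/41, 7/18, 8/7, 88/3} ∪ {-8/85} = {-1/5, -8/85, 9/41, 7/18, 8/7, 88/3}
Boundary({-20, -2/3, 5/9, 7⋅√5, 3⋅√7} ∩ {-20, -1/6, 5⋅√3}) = {-20}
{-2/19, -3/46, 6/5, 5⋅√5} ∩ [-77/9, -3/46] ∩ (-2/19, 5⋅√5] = {-3/46}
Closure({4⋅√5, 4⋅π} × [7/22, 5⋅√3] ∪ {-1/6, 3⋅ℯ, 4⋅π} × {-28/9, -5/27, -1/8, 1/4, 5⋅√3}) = ({4⋅√5, 4⋅π} × [7/22, 5⋅√3]) ∪ ({-1/6, 3⋅ℯ, 4⋅π} × {-28/9, -5/27, -1/8, 1/4, 5⋅√3})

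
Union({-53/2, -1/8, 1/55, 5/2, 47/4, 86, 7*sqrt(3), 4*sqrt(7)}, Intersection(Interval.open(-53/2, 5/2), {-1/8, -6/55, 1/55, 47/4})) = {-53/2, -1/8, -6/55, 1/55, 5/2, 47/4, 86, 7*sqrt(3), 4*sqrt(7)}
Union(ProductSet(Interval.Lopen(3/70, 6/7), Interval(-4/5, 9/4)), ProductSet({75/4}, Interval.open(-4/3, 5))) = Union(ProductSet({75/4}, Interval.open(-4/3, 5)), ProductSet(Interval.Lopen(3/70, 6/7), Interval(-4/5, 9/4)))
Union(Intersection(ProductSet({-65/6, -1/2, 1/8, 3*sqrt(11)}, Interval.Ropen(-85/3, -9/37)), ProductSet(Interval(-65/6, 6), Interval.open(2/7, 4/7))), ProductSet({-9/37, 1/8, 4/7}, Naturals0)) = ProductSet({-9/37, 1/8, 4/7}, Naturals0)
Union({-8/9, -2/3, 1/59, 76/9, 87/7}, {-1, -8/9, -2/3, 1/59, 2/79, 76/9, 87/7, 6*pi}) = {-1, -8/9, -2/3, 1/59, 2/79, 76/9, 87/7, 6*pi}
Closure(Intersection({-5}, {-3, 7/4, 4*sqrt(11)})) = EmptySet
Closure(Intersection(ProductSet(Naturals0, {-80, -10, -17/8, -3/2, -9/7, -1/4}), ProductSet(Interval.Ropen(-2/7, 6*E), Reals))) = ProductSet(Range(0, 17, 1), {-80, -10, -17/8, -3/2, -9/7, -1/4})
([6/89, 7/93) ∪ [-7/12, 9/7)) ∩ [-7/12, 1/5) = [-7/12, 1/5)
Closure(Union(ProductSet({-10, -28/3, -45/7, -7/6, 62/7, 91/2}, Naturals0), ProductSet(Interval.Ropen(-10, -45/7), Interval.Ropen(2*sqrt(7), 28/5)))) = Union(ProductSet({-10, -45/7}, Interval(2*sqrt(7), 28/5)), ProductSet({-10, -28/3, -45/7, -7/6, 62/7, 91/2}, Naturals0), ProductSet(Interval(-10, -45/7), {28/5, 2*sqrt(7)}), ProductSet(Interval.Ropen(-10, -45/7), Interval.Ropen(2*sqrt(7), 28/5)))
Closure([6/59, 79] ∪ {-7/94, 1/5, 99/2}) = {-7/94} ∪ [6/59, 79]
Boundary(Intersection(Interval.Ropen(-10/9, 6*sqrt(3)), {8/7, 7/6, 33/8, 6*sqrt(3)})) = {8/7, 7/6, 33/8}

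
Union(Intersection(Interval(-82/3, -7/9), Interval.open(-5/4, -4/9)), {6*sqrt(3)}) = Union({6*sqrt(3)}, Interval.Lopen(-5/4, -7/9))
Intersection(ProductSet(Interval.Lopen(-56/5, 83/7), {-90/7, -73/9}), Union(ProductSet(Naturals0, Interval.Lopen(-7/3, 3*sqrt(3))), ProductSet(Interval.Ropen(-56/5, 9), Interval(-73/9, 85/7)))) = ProductSet(Interval.open(-56/5, 9), {-73/9})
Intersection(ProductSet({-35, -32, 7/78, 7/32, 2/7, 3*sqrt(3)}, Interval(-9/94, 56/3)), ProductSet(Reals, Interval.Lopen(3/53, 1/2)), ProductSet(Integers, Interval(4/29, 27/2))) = ProductSet({-35, -32}, Interval(4/29, 1/2))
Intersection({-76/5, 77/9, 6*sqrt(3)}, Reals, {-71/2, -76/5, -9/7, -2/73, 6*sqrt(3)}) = {-76/5, 6*sqrt(3)}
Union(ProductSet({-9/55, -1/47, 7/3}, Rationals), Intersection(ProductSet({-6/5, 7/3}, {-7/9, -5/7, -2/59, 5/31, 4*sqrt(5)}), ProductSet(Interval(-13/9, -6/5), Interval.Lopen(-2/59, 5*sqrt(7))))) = Union(ProductSet({-6/5}, {5/31, 4*sqrt(5)}), ProductSet({-9/55, -1/47, 7/3}, Rationals))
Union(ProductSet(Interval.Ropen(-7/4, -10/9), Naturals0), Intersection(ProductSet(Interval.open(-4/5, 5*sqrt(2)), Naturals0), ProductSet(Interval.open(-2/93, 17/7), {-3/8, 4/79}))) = ProductSet(Interval.Ropen(-7/4, -10/9), Naturals0)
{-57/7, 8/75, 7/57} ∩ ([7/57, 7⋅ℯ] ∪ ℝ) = {-57/7, 8/75, 7/57}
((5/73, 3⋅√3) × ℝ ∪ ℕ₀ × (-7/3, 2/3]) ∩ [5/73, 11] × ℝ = ({1, 2, …, 11} × (-7/3, 2/3]) ∪ ((5/73, 3⋅√3) × ℝ)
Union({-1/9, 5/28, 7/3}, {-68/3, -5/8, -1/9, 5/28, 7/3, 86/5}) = {-68/3, -5/8, -1/9, 5/28, 7/3, 86/5}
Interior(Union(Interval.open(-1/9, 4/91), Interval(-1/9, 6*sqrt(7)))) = Interval.open(-1/9, 6*sqrt(7))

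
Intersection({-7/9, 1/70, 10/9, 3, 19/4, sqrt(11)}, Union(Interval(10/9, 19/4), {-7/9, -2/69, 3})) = {-7/9, 10/9, 3, 19/4, sqrt(11)}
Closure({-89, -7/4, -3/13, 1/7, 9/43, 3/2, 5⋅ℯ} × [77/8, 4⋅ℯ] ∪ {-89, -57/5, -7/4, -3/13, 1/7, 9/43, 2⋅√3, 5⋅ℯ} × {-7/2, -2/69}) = ({-89, -7/4, -3/13, 1/7, 9/43, 3/2, 5⋅ℯ} × [77/8, 4⋅ℯ]) ∪ ({-89, -57/5, -7/4, -3/13, 1/7, 9/43, 2⋅√3, 5⋅ℯ} × {-7/2, -2/69})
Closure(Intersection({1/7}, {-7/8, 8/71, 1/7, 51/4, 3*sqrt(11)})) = {1/7}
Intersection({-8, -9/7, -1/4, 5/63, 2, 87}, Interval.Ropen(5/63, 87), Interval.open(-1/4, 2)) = {5/63}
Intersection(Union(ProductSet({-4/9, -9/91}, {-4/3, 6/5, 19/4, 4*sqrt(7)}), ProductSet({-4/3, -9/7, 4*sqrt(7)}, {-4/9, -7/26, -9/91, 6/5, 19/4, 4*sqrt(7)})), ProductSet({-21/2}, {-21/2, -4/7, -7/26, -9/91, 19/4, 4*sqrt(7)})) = EmptySet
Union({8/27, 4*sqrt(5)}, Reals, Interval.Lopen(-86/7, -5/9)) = Interval(-oo, oo)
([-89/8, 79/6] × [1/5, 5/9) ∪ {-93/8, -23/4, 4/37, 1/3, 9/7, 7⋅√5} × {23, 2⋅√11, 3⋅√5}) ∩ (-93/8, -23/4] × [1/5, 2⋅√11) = [-89/8, -23/4] × [1/5, 5/9)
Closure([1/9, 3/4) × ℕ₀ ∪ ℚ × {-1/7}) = (ℝ × {-1/7}) ∪ ([1/9, 3/4] × ℕ₀)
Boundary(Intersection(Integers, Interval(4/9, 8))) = Range(1, 9, 1)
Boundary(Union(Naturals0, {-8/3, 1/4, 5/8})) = Union({-8/3, 1/4, 5/8}, Naturals0)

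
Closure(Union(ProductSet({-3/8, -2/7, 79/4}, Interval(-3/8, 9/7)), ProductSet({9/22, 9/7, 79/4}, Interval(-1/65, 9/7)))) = Union(ProductSet({-3/8, -2/7, 79/4}, Interval(-3/8, 9/7)), ProductSet({9/22, 9/7, 79/4}, Interval(-1/65, 9/7)))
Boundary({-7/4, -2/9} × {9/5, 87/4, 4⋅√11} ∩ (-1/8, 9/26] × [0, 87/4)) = ∅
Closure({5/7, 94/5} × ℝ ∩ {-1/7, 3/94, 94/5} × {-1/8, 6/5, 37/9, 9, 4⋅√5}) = {94/5} × {-1/8, 6/5, 37/9, 9, 4⋅√5}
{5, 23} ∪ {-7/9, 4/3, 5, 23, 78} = {-7/9, 4/3, 5, 23, 78}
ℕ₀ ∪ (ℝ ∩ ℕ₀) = ℕ₀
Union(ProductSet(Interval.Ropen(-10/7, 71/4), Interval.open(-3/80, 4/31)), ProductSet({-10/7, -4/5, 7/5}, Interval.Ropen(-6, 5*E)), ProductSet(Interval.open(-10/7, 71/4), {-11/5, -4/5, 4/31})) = Union(ProductSet({-10/7, -4/5, 7/5}, Interval.Ropen(-6, 5*E)), ProductSet(Interval.Ropen(-10/7, 71/4), Interval.open(-3/80, 4/31)), ProductSet(Interval.open(-10/7, 71/4), {-11/5, -4/5, 4/31}))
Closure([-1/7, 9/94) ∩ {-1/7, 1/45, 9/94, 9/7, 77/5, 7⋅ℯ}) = {-1/7, 1/45}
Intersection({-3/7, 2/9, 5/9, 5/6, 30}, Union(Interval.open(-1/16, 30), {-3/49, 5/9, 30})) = {2/9, 5/9, 5/6, 30}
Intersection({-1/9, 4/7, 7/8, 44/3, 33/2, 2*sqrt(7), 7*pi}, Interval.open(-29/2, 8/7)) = {-1/9, 4/7, 7/8}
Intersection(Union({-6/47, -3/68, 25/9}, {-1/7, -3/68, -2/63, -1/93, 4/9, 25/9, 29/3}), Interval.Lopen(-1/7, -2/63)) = {-6/47, -3/68, -2/63}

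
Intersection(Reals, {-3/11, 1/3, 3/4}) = {-3/11, 1/3, 3/4}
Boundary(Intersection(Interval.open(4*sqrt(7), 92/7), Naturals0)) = Range(11, 14, 1)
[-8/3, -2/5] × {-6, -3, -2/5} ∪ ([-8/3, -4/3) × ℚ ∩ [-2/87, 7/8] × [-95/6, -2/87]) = [-8/3, -2/5] × {-6, -3, -2/5}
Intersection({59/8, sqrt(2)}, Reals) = {59/8, sqrt(2)}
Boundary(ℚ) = ℝ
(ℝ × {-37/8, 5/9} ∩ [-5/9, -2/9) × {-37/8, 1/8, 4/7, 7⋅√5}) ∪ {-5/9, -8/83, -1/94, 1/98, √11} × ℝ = ([-5/9, -2/9) × {-37/8}) ∪ ({-5/9, -8/83, -1/94, 1/98, √11} × ℝ)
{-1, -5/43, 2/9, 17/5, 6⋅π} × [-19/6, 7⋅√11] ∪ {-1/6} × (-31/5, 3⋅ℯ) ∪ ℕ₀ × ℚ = (ℕ₀ × ℚ) ∪ ({-1/6} × (-31/5, 3⋅ℯ)) ∪ ({-1, -5/43, 2/9, 17/5, 6⋅π} × [-19/6, 7⋅√11])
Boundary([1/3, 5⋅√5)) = {1/3, 5⋅√5}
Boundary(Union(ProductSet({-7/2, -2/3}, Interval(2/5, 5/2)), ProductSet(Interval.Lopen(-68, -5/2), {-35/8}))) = Union(ProductSet({-7/2, -2/3}, Interval(2/5, 5/2)), ProductSet(Interval(-68, -5/2), {-35/8}))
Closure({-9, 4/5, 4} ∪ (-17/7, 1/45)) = {-9, 4/5, 4} ∪ [-17/7, 1/45]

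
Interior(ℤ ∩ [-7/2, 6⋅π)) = ∅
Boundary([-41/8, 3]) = {-41/8, 3}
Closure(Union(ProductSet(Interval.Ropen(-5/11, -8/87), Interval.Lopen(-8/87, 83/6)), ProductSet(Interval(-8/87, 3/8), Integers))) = Union(ProductSet({-5/11, -8/87}, Interval(-8/87, 83/6)), ProductSet(Interval(-5/11, -8/87), {-8/87, 83/6}), ProductSet(Interval.Ropen(-5/11, -8/87), Interval.Lopen(-8/87, 83/6)), ProductSet(Interval(-8/87, 3/8), Integers))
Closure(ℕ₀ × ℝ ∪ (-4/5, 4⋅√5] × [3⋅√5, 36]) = ((ℕ₀ ∪ (ℕ₀ \ (-4/5, 4⋅√5))) × ℝ) ∪ ([-4/5, 4⋅√5] × [3⋅√5, 36])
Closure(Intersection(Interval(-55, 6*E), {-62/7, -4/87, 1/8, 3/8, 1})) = {-62/7, -4/87, 1/8, 3/8, 1}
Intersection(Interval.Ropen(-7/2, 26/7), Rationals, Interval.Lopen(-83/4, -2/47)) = Intersection(Interval(-7/2, -2/47), Rationals)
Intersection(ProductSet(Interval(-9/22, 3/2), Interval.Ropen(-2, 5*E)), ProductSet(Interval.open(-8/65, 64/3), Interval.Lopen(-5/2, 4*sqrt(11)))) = ProductSet(Interval.Lopen(-8/65, 3/2), Interval(-2, 4*sqrt(11)))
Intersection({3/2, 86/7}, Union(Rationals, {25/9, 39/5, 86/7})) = {3/2, 86/7}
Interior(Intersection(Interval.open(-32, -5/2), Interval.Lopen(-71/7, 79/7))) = Interval.open(-71/7, -5/2)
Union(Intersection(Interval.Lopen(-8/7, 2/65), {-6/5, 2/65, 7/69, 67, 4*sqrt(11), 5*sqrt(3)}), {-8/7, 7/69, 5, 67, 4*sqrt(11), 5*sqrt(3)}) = {-8/7, 2/65, 7/69, 5, 67, 4*sqrt(11), 5*sqrt(3)}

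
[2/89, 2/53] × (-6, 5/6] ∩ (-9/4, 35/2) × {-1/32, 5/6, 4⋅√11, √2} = [2/89, 2/53] × {-1/32, 5/6}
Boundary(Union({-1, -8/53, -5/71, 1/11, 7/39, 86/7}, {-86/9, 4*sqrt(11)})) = {-86/9, -1, -8/53, -5/71, 1/11, 7/39, 86/7, 4*sqrt(11)}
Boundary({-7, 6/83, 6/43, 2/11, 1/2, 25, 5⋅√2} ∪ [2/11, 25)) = {-7, 6/83, 6/43, 2/11, 25}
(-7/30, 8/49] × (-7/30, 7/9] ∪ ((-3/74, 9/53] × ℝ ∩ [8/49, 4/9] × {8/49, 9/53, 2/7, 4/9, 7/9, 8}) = ((-7/30, 8/49] × (-7/30, 7/9]) ∪ ([8/49, 9/53] × {8/49, 9/53, 2/7, 4/9, 7/9, 8})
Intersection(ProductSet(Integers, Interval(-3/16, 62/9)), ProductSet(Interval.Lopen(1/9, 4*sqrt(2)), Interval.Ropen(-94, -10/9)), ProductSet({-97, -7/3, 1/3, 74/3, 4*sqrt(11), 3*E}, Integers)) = EmptySet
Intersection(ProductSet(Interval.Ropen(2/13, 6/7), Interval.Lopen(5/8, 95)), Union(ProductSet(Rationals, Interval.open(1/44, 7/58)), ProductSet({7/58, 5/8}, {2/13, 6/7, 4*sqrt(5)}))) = ProductSet({5/8}, {6/7, 4*sqrt(5)})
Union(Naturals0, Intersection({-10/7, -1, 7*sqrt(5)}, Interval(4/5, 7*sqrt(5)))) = Union({7*sqrt(5)}, Naturals0)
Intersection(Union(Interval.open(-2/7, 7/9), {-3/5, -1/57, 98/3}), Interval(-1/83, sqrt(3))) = Interval.Ropen(-1/83, 7/9)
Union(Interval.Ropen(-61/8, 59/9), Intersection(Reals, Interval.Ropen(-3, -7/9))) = Interval.Ropen(-61/8, 59/9)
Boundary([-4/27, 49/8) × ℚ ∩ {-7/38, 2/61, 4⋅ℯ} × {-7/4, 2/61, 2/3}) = {2/61} × {-7/4, 2/61, 2/3}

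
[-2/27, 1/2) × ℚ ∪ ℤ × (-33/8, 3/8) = (ℤ × (-33/8, 3/8)) ∪ ([-2/27, 1/2) × ℚ)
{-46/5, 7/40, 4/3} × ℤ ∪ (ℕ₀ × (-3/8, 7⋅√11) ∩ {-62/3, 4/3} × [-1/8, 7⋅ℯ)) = {-46/5, 7/40, 4/3} × ℤ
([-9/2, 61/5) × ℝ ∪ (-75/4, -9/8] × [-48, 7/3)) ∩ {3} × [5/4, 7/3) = {3} × [5/4, 7/3)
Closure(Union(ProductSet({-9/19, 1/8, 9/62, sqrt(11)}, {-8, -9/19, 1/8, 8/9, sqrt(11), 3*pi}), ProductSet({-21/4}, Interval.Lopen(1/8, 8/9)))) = Union(ProductSet({-21/4}, Interval(1/8, 8/9)), ProductSet({-9/19, 1/8, 9/62, sqrt(11)}, {-8, -9/19, 1/8, 8/9, sqrt(11), 3*pi}))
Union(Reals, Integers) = Reals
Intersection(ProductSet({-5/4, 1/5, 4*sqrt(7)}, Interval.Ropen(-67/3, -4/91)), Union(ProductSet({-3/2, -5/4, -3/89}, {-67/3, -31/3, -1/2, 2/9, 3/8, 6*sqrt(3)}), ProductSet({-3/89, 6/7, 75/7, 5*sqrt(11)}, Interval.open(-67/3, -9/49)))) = ProductSet({-5/4}, {-67/3, -31/3, -1/2})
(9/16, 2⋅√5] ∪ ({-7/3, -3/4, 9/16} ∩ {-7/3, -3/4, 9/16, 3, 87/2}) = {-7/3, -3/4} ∪ [9/16, 2⋅√5]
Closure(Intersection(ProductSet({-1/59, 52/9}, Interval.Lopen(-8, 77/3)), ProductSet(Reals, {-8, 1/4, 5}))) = ProductSet({-1/59, 52/9}, {1/4, 5})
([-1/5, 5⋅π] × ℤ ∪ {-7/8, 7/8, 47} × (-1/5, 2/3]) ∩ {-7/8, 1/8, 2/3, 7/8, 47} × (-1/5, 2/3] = ({1/8, 2/3, 7/8} × {0}) ∪ ({-7/8, 7/8, 47} × (-1/5, 2/3])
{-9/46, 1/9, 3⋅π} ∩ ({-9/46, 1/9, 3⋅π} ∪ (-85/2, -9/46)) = {-9/46, 1/9, 3⋅π}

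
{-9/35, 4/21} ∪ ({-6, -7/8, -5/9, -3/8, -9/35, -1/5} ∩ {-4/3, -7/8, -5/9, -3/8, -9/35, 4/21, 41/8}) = {-7/8, -5/9, -3/8, -9/35, 4/21}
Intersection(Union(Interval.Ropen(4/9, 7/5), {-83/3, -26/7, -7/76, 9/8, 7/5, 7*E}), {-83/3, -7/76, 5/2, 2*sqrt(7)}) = {-83/3, -7/76}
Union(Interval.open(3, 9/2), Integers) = Union(Integers, Interval.Ropen(3, 9/2))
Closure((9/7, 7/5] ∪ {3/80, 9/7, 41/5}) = {3/80, 41/5} ∪ [9/7, 7/5]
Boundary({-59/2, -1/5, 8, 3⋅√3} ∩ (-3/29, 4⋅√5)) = {8, 3⋅√3}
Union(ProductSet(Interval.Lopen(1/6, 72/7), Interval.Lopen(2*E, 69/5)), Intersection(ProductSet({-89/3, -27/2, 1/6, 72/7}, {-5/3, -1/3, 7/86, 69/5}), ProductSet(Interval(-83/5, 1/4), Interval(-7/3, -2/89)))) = Union(ProductSet({-27/2, 1/6}, {-5/3, -1/3}), ProductSet(Interval.Lopen(1/6, 72/7), Interval.Lopen(2*E, 69/5)))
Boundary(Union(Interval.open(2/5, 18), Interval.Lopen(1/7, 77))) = {1/7, 77}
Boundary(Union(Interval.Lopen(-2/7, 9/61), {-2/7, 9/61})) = {-2/7, 9/61}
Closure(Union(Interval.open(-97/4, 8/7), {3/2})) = Union({3/2}, Interval(-97/4, 8/7))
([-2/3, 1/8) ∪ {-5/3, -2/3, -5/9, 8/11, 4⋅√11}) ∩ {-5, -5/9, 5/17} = {-5/9}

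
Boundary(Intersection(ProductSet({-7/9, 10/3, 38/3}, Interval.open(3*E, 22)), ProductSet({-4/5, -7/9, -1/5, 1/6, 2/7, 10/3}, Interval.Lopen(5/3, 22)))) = ProductSet({-7/9, 10/3}, Interval(3*E, 22))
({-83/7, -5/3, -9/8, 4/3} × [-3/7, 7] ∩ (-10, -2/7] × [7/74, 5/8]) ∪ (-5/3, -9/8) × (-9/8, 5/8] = ({-5/3, -9/8} × [7/74, 5/8]) ∪ ((-5/3, -9/8) × (-9/8, 5/8])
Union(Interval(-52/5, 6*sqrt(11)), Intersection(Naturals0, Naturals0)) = Union(Interval(-52/5, 6*sqrt(11)), Naturals0)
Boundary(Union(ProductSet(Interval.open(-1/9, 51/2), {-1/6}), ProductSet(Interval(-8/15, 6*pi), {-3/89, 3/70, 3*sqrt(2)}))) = Union(ProductSet(Interval(-8/15, 6*pi), {-3/89, 3/70, 3*sqrt(2)}), ProductSet(Interval(-1/9, 51/2), {-1/6}))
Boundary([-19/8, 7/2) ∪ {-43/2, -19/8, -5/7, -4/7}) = {-43/2, -19/8, 7/2}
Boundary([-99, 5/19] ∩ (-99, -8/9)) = {-99, -8/9}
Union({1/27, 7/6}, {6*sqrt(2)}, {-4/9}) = {-4/9, 1/27, 7/6, 6*sqrt(2)}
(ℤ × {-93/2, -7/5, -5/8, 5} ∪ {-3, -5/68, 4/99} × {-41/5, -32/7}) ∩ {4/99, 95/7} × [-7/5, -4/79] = ∅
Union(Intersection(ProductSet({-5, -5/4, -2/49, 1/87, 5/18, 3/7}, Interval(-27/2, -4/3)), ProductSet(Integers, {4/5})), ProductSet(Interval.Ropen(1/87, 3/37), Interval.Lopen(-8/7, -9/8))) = ProductSet(Interval.Ropen(1/87, 3/37), Interval.Lopen(-8/7, -9/8))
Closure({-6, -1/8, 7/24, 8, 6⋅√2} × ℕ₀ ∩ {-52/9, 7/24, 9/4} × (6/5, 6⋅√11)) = {7/24} × {2, 3, …, 19}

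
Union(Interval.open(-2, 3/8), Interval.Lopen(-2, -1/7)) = Interval.open(-2, 3/8)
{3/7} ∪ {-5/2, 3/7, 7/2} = {-5/2, 3/7, 7/2}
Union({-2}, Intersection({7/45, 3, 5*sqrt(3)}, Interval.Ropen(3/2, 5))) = {-2, 3}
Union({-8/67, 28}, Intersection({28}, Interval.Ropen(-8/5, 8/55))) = {-8/67, 28}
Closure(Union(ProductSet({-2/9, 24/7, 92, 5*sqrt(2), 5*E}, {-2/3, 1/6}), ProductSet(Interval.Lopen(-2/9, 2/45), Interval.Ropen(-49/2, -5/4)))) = Union(ProductSet({-2/9, 2/45}, Interval(-49/2, -5/4)), ProductSet({-2/9, 24/7, 92, 5*sqrt(2), 5*E}, {-2/3, 1/6}), ProductSet(Interval(-2/9, 2/45), {-49/2, -5/4}), ProductSet(Interval.Lopen(-2/9, 2/45), Interval.Ropen(-49/2, -5/4)))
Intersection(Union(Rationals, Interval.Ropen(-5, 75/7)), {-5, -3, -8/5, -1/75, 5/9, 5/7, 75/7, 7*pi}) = {-5, -3, -8/5, -1/75, 5/9, 5/7, 75/7}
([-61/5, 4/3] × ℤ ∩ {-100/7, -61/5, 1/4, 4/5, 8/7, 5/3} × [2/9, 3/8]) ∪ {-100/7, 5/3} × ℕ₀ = {-100/7, 5/3} × ℕ₀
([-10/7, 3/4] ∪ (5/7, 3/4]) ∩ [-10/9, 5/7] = [-10/9, 5/7]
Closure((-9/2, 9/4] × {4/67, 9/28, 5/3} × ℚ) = [-9/2, 9/4] × {4/67, 9/28, 5/3} × ℝ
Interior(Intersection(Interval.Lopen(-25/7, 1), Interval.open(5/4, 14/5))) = EmptySet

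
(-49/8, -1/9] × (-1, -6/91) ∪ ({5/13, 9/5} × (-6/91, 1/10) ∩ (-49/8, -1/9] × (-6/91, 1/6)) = (-49/8, -1/9] × (-1, -6/91)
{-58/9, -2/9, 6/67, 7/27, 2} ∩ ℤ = {2}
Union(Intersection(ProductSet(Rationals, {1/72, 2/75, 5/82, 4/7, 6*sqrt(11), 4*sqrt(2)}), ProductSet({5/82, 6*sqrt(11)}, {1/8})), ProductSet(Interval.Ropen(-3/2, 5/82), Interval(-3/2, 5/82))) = ProductSet(Interval.Ropen(-3/2, 5/82), Interval(-3/2, 5/82))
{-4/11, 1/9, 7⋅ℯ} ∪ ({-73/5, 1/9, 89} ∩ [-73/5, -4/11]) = {-73/5, -4/11, 1/9, 7⋅ℯ}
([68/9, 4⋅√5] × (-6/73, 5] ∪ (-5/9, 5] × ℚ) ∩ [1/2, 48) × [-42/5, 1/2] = ([1/2, 5] × (ℚ ∩ [-42/5, 1/2])) ∪ ([68/9, 4⋅√5] × (-6/73, 1/2])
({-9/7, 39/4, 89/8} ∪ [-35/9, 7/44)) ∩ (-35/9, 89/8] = (-35/9, 7/44) ∪ {39/4, 89/8}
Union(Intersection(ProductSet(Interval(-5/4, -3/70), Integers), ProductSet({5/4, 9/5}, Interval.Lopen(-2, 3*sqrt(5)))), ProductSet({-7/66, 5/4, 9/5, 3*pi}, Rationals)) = ProductSet({-7/66, 5/4, 9/5, 3*pi}, Rationals)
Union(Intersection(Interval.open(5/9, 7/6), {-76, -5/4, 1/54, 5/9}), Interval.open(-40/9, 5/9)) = Interval.open(-40/9, 5/9)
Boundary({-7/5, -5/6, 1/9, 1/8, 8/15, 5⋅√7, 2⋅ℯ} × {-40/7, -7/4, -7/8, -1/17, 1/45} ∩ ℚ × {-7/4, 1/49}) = {-7/5, -5/6, 1/9, 1/8, 8/15} × {-7/4}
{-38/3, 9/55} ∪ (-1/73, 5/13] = {-38/3} ∪ (-1/73, 5/13]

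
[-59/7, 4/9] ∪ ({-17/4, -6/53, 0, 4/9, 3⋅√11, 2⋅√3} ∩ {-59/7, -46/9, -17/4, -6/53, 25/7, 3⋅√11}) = [-59/7, 4/9] ∪ {3⋅√11}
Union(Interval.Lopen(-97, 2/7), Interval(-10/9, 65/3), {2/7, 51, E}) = Union({51}, Interval.Lopen(-97, 65/3))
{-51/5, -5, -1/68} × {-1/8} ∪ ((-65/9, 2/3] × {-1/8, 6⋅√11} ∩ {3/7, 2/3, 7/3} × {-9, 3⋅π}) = {-51/5, -5, -1/68} × {-1/8}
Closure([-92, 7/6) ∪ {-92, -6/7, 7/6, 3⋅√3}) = [-92, 7/6] ∪ {3⋅√3}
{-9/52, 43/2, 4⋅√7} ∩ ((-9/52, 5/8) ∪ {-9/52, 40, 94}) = {-9/52}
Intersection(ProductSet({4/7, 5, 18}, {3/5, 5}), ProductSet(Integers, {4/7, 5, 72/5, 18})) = ProductSet({5, 18}, {5})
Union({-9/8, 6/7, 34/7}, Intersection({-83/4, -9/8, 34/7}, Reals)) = {-83/4, -9/8, 6/7, 34/7}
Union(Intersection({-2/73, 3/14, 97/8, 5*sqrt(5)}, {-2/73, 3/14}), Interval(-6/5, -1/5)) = Union({-2/73, 3/14}, Interval(-6/5, -1/5))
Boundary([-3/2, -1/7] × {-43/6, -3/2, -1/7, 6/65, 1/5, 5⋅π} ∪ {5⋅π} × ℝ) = ({5⋅π} × ℝ) ∪ ([-3/2, -1/7] × {-43/6, -3/2, -1/7, 6/65, 1/5, 5⋅π})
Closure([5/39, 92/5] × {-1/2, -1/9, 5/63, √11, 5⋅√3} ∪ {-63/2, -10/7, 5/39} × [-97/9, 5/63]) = ({-63/2, -10/7, 5/39} × [-97/9, 5/63]) ∪ ([5/39, 92/5] × {-1/2, -1/9, 5/63, √11, 5⋅√3})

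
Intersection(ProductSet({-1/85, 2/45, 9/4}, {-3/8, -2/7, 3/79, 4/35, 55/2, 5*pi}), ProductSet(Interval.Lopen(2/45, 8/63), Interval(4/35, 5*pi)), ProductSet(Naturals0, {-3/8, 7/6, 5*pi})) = EmptySet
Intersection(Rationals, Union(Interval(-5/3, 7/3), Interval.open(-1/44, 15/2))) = Intersection(Interval.Ropen(-5/3, 15/2), Rationals)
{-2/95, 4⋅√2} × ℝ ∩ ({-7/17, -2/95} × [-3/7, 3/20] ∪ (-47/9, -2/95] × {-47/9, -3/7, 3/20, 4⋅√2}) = {-2/95} × ({-47/9, 4⋅√2} ∪ [-3/7, 3/20])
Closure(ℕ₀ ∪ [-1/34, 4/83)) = [-1/34, 4/83] ∪ ℕ₀ ∪ (ℕ₀ \ (-1/34, 4/83))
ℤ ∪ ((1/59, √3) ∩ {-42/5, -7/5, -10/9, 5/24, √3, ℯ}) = ℤ ∪ {5/24}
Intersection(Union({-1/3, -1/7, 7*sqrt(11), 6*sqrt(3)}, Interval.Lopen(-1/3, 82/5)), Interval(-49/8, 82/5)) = Interval(-1/3, 82/5)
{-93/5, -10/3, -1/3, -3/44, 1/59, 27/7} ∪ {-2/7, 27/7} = {-93/5, -10/3, -1/3, -2/7, -3/44, 1/59, 27/7}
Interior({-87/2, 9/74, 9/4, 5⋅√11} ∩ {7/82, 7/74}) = ∅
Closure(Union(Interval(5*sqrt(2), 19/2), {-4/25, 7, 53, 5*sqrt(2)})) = Union({-4/25, 7, 53}, Interval(5*sqrt(2), 19/2))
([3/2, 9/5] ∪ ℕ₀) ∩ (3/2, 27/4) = (3/2, 9/5] ∪ {2, 3, …, 6}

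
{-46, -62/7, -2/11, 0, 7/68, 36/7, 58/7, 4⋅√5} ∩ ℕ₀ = {0}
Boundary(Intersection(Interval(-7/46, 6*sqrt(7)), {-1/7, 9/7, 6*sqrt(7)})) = {-1/7, 9/7, 6*sqrt(7)}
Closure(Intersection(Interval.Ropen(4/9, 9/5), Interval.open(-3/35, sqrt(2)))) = Interval(4/9, sqrt(2))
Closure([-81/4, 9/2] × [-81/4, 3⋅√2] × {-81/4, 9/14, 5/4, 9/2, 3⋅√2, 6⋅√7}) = [-81/4, 9/2] × [-81/4, 3⋅√2] × {-81/4, 9/14, 5/4, 9/2, 3⋅√2, 6⋅√7}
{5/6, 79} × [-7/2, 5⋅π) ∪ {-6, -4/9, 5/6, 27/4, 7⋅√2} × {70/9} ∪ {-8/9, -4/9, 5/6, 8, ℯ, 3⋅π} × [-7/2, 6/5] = ({5/6, 79} × [-7/2, 5⋅π)) ∪ ({-6, -4/9, 5/6, 27/4, 7⋅√2} × {70/9}) ∪ ({-8/9, -4/9, 5/6, 8, ℯ, 3⋅π} × [-7/2, 6/5])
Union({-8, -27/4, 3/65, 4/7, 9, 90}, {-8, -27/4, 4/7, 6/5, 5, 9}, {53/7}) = {-8, -27/4, 3/65, 4/7, 6/5, 5, 53/7, 9, 90}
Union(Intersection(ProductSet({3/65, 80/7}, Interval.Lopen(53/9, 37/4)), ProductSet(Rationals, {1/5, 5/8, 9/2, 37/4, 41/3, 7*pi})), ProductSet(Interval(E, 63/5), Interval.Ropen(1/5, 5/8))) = Union(ProductSet({3/65, 80/7}, {37/4}), ProductSet(Interval(E, 63/5), Interval.Ropen(1/5, 5/8)))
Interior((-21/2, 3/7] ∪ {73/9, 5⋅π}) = (-21/2, 3/7)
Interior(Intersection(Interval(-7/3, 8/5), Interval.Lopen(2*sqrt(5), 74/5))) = EmptySet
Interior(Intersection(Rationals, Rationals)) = EmptySet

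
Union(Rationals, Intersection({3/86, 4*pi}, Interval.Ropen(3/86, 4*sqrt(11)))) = Union({4*pi}, Rationals)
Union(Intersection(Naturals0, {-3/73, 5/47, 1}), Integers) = Integers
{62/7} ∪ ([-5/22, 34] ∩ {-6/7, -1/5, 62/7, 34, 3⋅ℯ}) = {-1/5, 62/7, 34, 3⋅ℯ}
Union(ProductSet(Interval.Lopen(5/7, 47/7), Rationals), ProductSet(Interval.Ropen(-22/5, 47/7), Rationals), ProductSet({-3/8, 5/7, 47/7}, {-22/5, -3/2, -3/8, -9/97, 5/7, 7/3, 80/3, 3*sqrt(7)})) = Union(ProductSet({-3/8, 5/7, 47/7}, {-22/5, -3/2, -3/8, -9/97, 5/7, 7/3, 80/3, 3*sqrt(7)}), ProductSet(Interval(-22/5, 47/7), Rationals))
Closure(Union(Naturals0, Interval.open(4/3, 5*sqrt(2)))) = Union(Complement(Naturals0, Interval.open(4/3, 5*sqrt(2))), Interval(4/3, 5*sqrt(2)), Naturals0)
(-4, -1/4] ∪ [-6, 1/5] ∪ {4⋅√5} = [-6, 1/5] ∪ {4⋅√5}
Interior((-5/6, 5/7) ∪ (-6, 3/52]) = (-6, 5/7)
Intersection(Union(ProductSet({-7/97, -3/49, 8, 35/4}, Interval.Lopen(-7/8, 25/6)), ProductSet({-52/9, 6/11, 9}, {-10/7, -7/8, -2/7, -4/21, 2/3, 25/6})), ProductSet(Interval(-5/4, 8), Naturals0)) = ProductSet({-7/97, -3/49, 8}, Range(0, 5, 1))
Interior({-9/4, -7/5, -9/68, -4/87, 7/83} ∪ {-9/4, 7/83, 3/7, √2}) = ∅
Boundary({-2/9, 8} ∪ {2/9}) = {-2/9, 2/9, 8}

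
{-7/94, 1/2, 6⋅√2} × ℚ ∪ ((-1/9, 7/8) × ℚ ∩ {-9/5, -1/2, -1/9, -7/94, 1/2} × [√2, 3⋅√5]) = {-7/94, 1/2, 6⋅√2} × ℚ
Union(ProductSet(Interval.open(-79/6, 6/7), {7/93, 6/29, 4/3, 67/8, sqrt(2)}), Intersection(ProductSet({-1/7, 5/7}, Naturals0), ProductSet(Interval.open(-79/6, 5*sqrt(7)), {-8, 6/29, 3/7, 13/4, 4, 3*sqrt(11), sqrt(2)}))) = Union(ProductSet({-1/7, 5/7}, {4}), ProductSet(Interval.open(-79/6, 6/7), {7/93, 6/29, 4/3, 67/8, sqrt(2)}))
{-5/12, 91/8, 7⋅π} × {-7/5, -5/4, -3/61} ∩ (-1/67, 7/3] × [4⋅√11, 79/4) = ∅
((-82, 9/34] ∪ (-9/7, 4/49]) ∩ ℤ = {-81, -80, …, 0}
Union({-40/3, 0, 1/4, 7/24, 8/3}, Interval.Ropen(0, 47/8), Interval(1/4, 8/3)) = Union({-40/3}, Interval.Ropen(0, 47/8))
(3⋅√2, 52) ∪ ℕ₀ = ℕ₀ ∪ (3⋅√2, 52]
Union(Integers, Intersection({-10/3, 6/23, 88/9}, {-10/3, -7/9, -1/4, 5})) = Union({-10/3}, Integers)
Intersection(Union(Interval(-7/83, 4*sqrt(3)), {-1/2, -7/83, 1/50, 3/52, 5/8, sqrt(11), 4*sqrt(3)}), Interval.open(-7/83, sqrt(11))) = Interval.open(-7/83, sqrt(11))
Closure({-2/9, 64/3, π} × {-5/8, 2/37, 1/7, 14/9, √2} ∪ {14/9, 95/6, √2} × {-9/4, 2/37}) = ({14/9, 95/6, √2} × {-9/4, 2/37}) ∪ ({-2/9, 64/3, π} × {-5/8, 2/37, 1/7, 14/9, √2})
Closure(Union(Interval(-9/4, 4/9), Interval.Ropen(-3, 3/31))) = Interval(-3, 4/9)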